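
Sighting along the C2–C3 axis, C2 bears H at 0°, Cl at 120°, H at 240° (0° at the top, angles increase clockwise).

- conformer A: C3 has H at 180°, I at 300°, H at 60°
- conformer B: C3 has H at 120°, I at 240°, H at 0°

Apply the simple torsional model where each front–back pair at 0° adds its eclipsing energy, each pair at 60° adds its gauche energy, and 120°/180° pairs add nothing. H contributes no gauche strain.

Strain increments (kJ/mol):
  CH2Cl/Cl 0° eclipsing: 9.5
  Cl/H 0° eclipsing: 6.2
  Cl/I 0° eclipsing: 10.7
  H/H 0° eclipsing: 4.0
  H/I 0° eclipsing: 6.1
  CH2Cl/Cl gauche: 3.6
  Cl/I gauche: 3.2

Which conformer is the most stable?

A

A (staggered): no non-H gauche contacts → 0.0 kJ/mol.
B (eclipsed): H–H eclipsed, Cl–H eclipsed, H–I eclipsed; 4.0 + 6.2 + 6.1 = 16.3 kJ/mol.
A has the lowest total (0.0 kJ/mol).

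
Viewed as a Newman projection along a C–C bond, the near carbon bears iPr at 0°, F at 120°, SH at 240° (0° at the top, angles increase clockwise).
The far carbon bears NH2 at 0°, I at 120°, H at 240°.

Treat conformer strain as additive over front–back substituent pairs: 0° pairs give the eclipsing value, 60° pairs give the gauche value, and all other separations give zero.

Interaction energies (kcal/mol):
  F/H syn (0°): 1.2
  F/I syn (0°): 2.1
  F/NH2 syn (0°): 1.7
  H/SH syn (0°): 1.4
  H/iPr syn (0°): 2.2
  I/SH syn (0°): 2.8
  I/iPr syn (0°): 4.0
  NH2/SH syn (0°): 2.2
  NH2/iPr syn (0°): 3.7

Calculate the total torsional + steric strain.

This conformer (eclipsed): iPr(0°)/NH2(0°) eclipsed 3.7; F(120°)/I(120°) eclipsed 2.1; SH(240°)/H(240°) eclipsed 1.4 → 7.2 kcal/mol.

7.2 kcal/mol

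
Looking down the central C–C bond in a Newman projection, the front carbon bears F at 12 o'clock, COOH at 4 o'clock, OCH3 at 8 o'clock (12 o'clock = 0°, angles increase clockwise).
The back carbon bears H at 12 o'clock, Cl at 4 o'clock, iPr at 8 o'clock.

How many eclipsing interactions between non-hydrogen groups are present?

Non-H eclipsing pairs: COOH(120°)/Cl(120°); OCH3(240°)/iPr(240°) — 2 interactions.

2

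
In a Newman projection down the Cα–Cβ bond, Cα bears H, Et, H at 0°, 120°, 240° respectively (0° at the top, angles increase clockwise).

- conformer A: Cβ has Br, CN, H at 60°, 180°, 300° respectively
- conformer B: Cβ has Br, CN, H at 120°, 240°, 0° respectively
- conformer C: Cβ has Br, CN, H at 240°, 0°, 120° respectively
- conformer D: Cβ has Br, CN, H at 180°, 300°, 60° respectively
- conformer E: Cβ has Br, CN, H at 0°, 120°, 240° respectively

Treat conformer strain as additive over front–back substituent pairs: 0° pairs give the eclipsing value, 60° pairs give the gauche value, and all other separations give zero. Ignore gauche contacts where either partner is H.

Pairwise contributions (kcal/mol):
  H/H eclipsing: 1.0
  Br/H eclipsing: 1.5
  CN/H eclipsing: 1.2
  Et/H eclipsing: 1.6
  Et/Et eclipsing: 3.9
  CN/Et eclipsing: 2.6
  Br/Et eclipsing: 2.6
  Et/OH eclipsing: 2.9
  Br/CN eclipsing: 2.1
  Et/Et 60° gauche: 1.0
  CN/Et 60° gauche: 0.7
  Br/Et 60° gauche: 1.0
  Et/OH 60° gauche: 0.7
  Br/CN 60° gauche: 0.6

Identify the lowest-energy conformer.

D

A (staggered): Et(120°)/Br(60°) gauche 1.0; Et(120°)/CN(180°) gauche 0.7 → 1.7 kcal/mol.
B (eclipsed): H(0°)/H(0°) eclipsed 1.0; Et(120°)/Br(120°) eclipsed 2.6; H(240°)/CN(240°) eclipsed 1.2 → 4.8 kcal/mol.
C (eclipsed): H(0°)/CN(0°) eclipsed 1.2; Et(120°)/H(120°) eclipsed 1.6; H(240°)/Br(240°) eclipsed 1.5 → 4.3 kcal/mol.
D (staggered): Et(120°)/Br(180°) gauche 1.0 → 1.0 kcal/mol.
E (eclipsed): H(0°)/Br(0°) eclipsed 1.5; Et(120°)/CN(120°) eclipsed 2.6; H(240°)/H(240°) eclipsed 1.0 → 5.1 kcal/mol.
D has the lowest total (1.0 kcal/mol).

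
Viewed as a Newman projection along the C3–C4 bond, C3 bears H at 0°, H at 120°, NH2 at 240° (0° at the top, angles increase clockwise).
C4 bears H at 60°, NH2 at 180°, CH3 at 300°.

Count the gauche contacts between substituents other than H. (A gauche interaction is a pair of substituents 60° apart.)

Non-H gauche pairs: NH2(240°)/NH2(180°); NH2(240°)/CH3(300°) — 2 interactions.

2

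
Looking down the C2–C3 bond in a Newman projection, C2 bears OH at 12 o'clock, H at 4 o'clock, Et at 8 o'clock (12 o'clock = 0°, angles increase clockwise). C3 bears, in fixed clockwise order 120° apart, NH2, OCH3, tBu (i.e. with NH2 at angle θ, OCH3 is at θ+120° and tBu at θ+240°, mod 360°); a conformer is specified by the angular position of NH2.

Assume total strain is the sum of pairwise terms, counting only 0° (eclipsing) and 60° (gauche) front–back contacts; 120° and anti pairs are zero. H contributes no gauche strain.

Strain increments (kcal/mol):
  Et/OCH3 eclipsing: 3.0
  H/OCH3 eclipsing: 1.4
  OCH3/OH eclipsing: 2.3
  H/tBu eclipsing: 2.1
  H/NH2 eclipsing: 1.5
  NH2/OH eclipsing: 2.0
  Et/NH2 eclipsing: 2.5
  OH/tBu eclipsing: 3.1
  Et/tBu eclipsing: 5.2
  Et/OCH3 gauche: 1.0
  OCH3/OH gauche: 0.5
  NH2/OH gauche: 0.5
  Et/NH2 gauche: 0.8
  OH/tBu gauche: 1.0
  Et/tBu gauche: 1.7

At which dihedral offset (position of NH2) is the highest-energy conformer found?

NH2 at 0° (eclipsed): OH–NH2 eclipsed, H–OCH3 eclipsed, Et–tBu eclipsed; 2.0 + 1.4 + 5.2 = 8.6 kcal/mol.
NH2 at 60° (staggered): OH–NH2 gauche, OH–tBu gauche, Et–OCH3 gauche, Et–tBu gauche; 0.5 + 1.0 + 1.0 + 1.7 = 4.2 kcal/mol.
NH2 at 120° (eclipsed): OH–tBu eclipsed, H–NH2 eclipsed, Et–OCH3 eclipsed; 3.1 + 1.5 + 3.0 = 7.6 kcal/mol.
NH2 at 180° (staggered): OH–OCH3 gauche, OH–tBu gauche, Et–NH2 gauche, Et–OCH3 gauche; 0.5 + 1.0 + 0.8 + 1.0 = 3.3 kcal/mol.
NH2 at 240° (eclipsed): OH–OCH3 eclipsed, H–tBu eclipsed, Et–NH2 eclipsed; 2.3 + 2.1 + 2.5 = 6.9 kcal/mol.
NH2 at 300° (staggered): OH–NH2 gauche, OH–OCH3 gauche, Et–NH2 gauche, Et–tBu gauche; 0.5 + 0.5 + 0.8 + 1.7 = 3.5 kcal/mol.
The maximum (8.6 kcal/mol) occurs with NH2 at 0°.

0°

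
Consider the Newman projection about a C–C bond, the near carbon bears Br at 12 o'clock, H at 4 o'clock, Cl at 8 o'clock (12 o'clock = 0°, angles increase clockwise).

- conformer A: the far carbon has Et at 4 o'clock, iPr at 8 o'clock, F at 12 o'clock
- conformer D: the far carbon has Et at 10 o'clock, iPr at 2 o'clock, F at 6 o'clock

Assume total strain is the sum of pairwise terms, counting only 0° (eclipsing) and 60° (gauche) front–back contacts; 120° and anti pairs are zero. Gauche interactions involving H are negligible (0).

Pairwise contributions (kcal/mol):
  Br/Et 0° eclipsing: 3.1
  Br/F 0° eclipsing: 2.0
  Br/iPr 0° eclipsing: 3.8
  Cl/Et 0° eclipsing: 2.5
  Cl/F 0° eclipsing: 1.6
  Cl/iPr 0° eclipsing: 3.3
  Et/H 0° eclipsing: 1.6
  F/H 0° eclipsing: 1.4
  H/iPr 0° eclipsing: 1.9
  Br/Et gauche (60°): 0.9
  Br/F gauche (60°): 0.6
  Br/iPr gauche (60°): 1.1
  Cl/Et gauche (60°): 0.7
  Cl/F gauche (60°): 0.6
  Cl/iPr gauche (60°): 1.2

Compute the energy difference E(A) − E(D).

A is eclipsed. Br at 0° is eclipsed with F at 0° (2.0); H at 120° is eclipsed with Et at 120° (1.6); Cl at 240° is eclipsed with iPr at 240° (3.3). Total 6.9 kcal/mol.
D is staggered. Br at 0° is gauche with Et at 300° (0.9); Br at 0° is gauche with iPr at 60° (1.1); Cl at 240° is gauche with Et at 300° (0.7); Cl at 240° is gauche with F at 180° (0.6). Total 3.3 kcal/mol.
E(A) − E(D) = 6.9 − 3.3 = +3.6 kcal/mol.

+3.6 kcal/mol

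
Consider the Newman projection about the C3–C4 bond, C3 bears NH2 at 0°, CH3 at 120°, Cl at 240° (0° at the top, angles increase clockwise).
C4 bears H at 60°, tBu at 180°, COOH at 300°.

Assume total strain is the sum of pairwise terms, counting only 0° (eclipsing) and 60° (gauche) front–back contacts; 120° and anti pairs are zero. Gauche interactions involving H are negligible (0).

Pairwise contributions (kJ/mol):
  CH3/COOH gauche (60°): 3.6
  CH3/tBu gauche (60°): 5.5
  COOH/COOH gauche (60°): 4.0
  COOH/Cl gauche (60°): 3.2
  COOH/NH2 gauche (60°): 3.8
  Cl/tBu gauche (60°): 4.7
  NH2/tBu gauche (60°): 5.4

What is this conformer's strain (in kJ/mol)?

17.2 kJ/mol

This conformer (staggered): NH2–COOH gauche, CH3–tBu gauche, Cl–tBu gauche, Cl–COOH gauche; 3.8 + 5.5 + 4.7 + 3.2 = 17.2 kJ/mol.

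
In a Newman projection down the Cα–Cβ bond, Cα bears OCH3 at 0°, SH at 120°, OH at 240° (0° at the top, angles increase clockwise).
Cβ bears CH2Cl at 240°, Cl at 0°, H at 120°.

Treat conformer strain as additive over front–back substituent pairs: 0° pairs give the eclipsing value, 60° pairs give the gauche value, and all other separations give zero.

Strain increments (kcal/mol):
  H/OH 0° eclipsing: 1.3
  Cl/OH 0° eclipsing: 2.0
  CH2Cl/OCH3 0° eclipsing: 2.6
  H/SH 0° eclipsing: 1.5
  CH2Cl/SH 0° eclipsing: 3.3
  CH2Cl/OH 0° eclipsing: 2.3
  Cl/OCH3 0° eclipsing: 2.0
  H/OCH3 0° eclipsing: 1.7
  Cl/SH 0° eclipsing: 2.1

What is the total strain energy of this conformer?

This conformer (eclipsed): OCH3(0°)/Cl(0°) eclipsed 2.0; SH(120°)/H(120°) eclipsed 1.5; OH(240°)/CH2Cl(240°) eclipsed 2.3 → 5.8 kcal/mol.

5.8 kcal/mol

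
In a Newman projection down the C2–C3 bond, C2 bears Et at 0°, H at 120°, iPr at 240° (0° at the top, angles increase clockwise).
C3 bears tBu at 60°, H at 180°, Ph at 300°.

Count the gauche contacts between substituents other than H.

3

Non-H gauche pairs: Et(0°)/tBu(60°); Et(0°)/Ph(300°); iPr(240°)/Ph(300°) — 3 interactions.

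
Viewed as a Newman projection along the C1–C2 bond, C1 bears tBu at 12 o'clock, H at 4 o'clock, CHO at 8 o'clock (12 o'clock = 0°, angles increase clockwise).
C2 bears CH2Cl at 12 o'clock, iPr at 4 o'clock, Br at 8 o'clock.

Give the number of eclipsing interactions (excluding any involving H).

Non-H eclipsing pairs: tBu(0°)/CH2Cl(0°); CHO(240°)/Br(240°) — 2 interactions.

2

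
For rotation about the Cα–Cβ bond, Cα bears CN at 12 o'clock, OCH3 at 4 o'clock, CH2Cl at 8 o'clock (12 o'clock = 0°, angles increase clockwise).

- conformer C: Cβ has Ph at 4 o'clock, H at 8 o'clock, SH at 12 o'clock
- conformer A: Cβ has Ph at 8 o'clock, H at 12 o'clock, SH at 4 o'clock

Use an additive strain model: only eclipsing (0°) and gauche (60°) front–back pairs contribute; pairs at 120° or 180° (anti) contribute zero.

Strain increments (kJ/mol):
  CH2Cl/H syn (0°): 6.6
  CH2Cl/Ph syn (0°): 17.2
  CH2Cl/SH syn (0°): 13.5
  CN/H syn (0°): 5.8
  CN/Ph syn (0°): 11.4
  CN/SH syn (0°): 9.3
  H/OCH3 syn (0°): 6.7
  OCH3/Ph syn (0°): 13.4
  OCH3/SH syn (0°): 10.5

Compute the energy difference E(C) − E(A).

-4.2 kJ/mol

C (eclipsed): CN–SH eclipsed, OCH3–Ph eclipsed, CH2Cl–H eclipsed; 9.3 + 13.4 + 6.6 = 29.3 kJ/mol.
A (eclipsed): CN–H eclipsed, OCH3–SH eclipsed, CH2Cl–Ph eclipsed; 5.8 + 10.5 + 17.2 = 33.5 kJ/mol.
E(C) − E(A) = 29.3 − 33.5 = -4.2 kJ/mol.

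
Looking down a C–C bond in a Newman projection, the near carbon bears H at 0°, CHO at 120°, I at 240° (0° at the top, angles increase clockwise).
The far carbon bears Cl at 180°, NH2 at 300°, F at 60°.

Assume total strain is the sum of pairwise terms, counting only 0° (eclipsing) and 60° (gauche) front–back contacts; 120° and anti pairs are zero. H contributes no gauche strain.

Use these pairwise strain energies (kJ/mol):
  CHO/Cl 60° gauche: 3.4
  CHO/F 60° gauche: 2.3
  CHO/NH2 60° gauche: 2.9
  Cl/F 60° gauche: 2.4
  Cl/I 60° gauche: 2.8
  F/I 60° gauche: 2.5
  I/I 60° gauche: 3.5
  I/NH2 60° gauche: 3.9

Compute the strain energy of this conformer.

This conformer (staggered): CHO(120°)/Cl(180°) gauche 3.4; CHO(120°)/F(60°) gauche 2.3; I(240°)/Cl(180°) gauche 2.8; I(240°)/NH2(300°) gauche 3.9 → 12.4 kJ/mol.

12.4 kJ/mol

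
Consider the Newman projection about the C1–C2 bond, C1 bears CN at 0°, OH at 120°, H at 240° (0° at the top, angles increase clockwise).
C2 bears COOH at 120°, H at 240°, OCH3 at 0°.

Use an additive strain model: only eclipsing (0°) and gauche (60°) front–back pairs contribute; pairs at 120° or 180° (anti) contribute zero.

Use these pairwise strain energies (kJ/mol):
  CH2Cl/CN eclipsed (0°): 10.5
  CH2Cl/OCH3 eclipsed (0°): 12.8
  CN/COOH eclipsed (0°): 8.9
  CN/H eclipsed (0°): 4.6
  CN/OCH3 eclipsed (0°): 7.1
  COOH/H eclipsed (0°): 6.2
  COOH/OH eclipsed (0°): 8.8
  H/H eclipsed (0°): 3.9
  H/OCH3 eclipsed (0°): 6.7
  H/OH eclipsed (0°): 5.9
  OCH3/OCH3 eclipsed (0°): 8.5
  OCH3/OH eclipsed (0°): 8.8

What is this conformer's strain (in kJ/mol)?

19.8 kJ/mol

This conformer (eclipsed): CN–OCH3 eclipsed, OH–COOH eclipsed, H–H eclipsed; 7.1 + 8.8 + 3.9 = 19.8 kJ/mol.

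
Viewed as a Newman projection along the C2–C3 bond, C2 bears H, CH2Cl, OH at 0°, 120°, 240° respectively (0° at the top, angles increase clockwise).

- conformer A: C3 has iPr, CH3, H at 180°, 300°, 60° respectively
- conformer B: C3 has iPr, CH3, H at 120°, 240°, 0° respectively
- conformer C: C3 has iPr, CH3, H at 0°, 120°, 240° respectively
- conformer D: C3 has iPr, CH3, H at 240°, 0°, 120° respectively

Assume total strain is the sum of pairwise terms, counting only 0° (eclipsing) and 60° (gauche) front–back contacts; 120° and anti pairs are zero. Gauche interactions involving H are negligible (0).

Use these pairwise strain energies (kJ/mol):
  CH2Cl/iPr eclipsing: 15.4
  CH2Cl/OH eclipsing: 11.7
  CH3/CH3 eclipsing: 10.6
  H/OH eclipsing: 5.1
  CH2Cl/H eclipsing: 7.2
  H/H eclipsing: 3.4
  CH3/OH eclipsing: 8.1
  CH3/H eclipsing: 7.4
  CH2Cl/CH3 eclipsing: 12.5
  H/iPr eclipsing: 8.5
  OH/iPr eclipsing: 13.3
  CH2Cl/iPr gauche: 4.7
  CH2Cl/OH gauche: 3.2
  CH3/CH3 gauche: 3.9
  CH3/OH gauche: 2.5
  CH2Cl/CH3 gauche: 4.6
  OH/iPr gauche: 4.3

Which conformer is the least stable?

D

A is staggered. CH2Cl at 120° is gauche with iPr at 180° (4.7); OH at 240° is gauche with iPr at 180° (4.3); OH at 240° is gauche with CH3 at 300° (2.5). Total 11.5 kJ/mol.
B is eclipsed. H at 0° is eclipsed with H at 0° (3.4); CH2Cl at 120° is eclipsed with iPr at 120° (15.4); OH at 240° is eclipsed with CH3 at 240° (8.1). Total 26.9 kJ/mol.
C is eclipsed. H at 0° is eclipsed with iPr at 0° (8.5); CH2Cl at 120° is eclipsed with CH3 at 120° (12.5); OH at 240° is eclipsed with H at 240° (5.1). Total 26.1 kJ/mol.
D is eclipsed. H at 0° is eclipsed with CH3 at 0° (7.4); CH2Cl at 120° is eclipsed with H at 120° (7.2); OH at 240° is eclipsed with iPr at 240° (13.3). Total 27.9 kJ/mol.
D has the highest total (27.9 kJ/mol).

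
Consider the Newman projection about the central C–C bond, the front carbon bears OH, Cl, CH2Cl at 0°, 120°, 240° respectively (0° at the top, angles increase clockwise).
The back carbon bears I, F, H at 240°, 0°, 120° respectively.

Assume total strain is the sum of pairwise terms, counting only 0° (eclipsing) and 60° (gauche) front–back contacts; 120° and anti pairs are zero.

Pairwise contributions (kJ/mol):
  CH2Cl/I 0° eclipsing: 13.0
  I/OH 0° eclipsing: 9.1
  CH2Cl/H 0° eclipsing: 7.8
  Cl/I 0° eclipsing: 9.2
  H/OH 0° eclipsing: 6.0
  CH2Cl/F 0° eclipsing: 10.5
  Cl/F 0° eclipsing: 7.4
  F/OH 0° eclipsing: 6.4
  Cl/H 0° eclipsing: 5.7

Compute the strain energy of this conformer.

25.1 kJ/mol

This conformer (eclipsed): OH(0°)/F(0°) eclipsed 6.4; Cl(120°)/H(120°) eclipsed 5.7; CH2Cl(240°)/I(240°) eclipsed 13.0 → 25.1 kJ/mol.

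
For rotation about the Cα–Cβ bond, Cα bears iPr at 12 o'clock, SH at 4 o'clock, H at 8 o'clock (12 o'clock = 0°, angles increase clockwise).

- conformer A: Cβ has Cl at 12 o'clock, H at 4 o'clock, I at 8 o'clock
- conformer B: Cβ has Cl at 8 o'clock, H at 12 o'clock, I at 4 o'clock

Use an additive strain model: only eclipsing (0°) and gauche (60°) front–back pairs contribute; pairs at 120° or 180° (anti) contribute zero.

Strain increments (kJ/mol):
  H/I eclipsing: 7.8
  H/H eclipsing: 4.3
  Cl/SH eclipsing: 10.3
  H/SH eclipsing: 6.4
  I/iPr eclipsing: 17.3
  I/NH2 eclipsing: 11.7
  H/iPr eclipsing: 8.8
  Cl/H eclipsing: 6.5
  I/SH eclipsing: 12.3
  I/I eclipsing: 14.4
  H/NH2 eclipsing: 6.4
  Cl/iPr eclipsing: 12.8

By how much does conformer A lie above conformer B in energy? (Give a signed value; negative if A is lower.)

A is eclipsed. iPr at 0° is eclipsed with Cl at 0° (12.8); SH at 120° is eclipsed with H at 120° (6.4); H at 240° is eclipsed with I at 240° (7.8). Total 27.0 kJ/mol.
B is eclipsed. iPr at 0° is eclipsed with H at 0° (8.8); SH at 120° is eclipsed with I at 120° (12.3); H at 240° is eclipsed with Cl at 240° (6.5). Total 27.6 kJ/mol.
E(A) − E(B) = 27.0 − 27.6 = -0.6 kJ/mol.

-0.6 kJ/mol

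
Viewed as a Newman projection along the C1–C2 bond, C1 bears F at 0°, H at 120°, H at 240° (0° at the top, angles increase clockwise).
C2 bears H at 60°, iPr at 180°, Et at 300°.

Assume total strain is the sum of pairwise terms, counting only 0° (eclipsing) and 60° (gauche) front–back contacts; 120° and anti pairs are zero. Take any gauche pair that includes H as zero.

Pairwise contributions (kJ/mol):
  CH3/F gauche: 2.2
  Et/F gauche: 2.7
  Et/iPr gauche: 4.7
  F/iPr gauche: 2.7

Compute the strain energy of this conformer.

This conformer (staggered): F(0°)/Et(300°) gauche 2.7 → 2.7 kJ/mol.

2.7 kJ/mol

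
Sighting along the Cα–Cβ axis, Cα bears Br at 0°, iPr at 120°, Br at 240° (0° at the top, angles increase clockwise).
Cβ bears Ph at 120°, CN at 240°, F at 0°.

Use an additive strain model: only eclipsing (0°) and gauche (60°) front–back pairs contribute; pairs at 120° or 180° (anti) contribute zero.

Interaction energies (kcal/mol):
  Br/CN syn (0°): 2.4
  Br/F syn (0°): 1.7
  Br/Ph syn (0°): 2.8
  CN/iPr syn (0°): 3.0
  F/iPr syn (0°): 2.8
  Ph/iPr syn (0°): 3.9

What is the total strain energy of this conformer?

This conformer (eclipsed): Br(0°)/F(0°) eclipsed 1.7; iPr(120°)/Ph(120°) eclipsed 3.9; Br(240°)/CN(240°) eclipsed 2.4 → 8.0 kcal/mol.

8.0 kcal/mol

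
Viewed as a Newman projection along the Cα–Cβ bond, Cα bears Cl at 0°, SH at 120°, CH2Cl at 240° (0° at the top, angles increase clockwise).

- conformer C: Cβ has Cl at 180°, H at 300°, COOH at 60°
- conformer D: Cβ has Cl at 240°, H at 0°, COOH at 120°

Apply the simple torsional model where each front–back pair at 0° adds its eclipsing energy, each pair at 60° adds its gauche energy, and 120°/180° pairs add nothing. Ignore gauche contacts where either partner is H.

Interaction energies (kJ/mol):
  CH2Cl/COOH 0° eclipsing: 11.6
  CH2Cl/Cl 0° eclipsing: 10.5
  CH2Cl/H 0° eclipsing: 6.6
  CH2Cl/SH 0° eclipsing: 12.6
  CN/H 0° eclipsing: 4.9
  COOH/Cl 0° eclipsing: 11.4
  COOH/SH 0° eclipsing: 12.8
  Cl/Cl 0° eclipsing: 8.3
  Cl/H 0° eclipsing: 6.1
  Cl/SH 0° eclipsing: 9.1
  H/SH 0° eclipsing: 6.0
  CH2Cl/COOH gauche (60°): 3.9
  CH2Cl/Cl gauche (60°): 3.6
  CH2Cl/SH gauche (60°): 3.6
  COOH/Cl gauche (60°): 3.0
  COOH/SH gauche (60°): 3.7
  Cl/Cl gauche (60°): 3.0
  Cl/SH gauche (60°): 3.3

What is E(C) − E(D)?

C is staggered. Cl at 0° is gauche with COOH at 60° (3.0); SH at 120° is gauche with Cl at 180° (3.3); SH at 120° is gauche with COOH at 60° (3.7); CH2Cl at 240° is gauche with Cl at 180° (3.6). Total 13.6 kJ/mol.
D is eclipsed. Cl at 0° is eclipsed with H at 0° (6.1); SH at 120° is eclipsed with COOH at 120° (12.8); CH2Cl at 240° is eclipsed with Cl at 240° (10.5). Total 29.4 kJ/mol.
E(C) − E(D) = 13.6 − 29.4 = -15.8 kJ/mol.

-15.8 kJ/mol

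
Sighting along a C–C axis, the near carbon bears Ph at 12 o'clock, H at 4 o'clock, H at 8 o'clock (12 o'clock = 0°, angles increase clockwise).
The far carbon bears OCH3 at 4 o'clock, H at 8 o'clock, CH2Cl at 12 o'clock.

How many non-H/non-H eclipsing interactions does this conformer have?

1

Non-H eclipsing pairs: Ph(0°)/CH2Cl(0°) — 1 interaction.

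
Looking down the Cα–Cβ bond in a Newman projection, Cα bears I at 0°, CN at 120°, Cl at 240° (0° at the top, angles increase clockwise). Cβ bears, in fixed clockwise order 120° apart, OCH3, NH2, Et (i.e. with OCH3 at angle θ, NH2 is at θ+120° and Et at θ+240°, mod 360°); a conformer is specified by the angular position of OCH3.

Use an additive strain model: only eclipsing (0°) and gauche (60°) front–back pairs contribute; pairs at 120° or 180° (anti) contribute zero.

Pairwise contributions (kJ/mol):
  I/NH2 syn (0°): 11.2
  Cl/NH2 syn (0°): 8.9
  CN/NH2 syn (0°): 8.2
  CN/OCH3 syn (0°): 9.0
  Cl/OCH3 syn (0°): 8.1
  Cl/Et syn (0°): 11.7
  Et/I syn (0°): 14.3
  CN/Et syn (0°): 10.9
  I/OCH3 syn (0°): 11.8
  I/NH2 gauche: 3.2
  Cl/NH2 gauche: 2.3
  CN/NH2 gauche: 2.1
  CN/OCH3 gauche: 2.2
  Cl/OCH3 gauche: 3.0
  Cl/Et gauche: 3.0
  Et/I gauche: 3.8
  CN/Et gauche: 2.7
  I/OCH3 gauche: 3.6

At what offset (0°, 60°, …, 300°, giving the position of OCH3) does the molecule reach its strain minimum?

60°

OCH3 at 0° is eclipsed. I at 0° is eclipsed with OCH3 at 0° (11.8); CN at 120° is eclipsed with NH2 at 120° (8.2); Cl at 240° is eclipsed with Et at 240° (11.7). Total 31.7 kJ/mol.
OCH3 at 60° is staggered. I at 0° is gauche with OCH3 at 60° (3.6); I at 0° is gauche with Et at 300° (3.8); CN at 120° is gauche with OCH3 at 60° (2.2); CN at 120° is gauche with NH2 at 180° (2.1); Cl at 240° is gauche with NH2 at 180° (2.3); Cl at 240° is gauche with Et at 300° (3.0). Total 17.0 kJ/mol.
OCH3 at 120° is eclipsed. I at 0° is eclipsed with Et at 0° (14.3); CN at 120° is eclipsed with OCH3 at 120° (9.0); Cl at 240° is eclipsed with NH2 at 240° (8.9). Total 32.2 kJ/mol.
OCH3 at 180° is staggered. I at 0° is gauche with NH2 at 300° (3.2); I at 0° is gauche with Et at 60° (3.8); CN at 120° is gauche with OCH3 at 180° (2.2); CN at 120° is gauche with Et at 60° (2.7); Cl at 240° is gauche with OCH3 at 180° (3.0); Cl at 240° is gauche with NH2 at 300° (2.3). Total 17.2 kJ/mol.
OCH3 at 240° is eclipsed. I at 0° is eclipsed with NH2 at 0° (11.2); CN at 120° is eclipsed with Et at 120° (10.9); Cl at 240° is eclipsed with OCH3 at 240° (8.1). Total 30.2 kJ/mol.
OCH3 at 300° is staggered. I at 0° is gauche with OCH3 at 300° (3.6); I at 0° is gauche with NH2 at 60° (3.2); CN at 120° is gauche with NH2 at 60° (2.1); CN at 120° is gauche with Et at 180° (2.7); Cl at 240° is gauche with OCH3 at 300° (3.0); Cl at 240° is gauche with Et at 180° (3.0). Total 17.6 kJ/mol.
The minimum (17.0 kJ/mol) occurs with OCH3 at 60°.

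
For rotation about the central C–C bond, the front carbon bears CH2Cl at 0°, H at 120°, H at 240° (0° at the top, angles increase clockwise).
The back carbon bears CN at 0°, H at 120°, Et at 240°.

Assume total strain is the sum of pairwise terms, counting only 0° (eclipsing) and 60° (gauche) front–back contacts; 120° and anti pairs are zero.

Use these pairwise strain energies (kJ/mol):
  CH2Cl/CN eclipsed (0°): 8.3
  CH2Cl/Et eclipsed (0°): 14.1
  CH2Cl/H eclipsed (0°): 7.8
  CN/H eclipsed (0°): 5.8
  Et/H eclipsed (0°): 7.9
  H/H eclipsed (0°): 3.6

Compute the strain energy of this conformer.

19.8 kJ/mol

This conformer (eclipsed): CH2Cl(0°)/CN(0°) eclipsed 8.3; H(120°)/H(120°) eclipsed 3.6; H(240°)/Et(240°) eclipsed 7.9 → 19.8 kJ/mol.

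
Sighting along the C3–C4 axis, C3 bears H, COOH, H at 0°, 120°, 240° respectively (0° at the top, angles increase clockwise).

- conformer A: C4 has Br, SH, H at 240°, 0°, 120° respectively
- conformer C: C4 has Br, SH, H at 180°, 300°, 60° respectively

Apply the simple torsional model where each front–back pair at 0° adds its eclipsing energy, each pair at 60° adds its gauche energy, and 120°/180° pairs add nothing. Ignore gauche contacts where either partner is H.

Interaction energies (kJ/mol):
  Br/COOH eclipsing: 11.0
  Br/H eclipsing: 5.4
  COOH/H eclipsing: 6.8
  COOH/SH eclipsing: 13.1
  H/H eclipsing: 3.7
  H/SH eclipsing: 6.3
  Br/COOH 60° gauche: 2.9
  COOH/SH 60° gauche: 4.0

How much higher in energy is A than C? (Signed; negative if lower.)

A is eclipsed. H at 0° is eclipsed with SH at 0° (6.3); COOH at 120° is eclipsed with H at 120° (6.8); H at 240° is eclipsed with Br at 240° (5.4). Total 18.5 kJ/mol.
C is staggered. COOH at 120° is gauche with Br at 180° (2.9). Total 2.9 kJ/mol.
E(A) − E(C) = 18.5 − 2.9 = +15.6 kJ/mol.

+15.6 kJ/mol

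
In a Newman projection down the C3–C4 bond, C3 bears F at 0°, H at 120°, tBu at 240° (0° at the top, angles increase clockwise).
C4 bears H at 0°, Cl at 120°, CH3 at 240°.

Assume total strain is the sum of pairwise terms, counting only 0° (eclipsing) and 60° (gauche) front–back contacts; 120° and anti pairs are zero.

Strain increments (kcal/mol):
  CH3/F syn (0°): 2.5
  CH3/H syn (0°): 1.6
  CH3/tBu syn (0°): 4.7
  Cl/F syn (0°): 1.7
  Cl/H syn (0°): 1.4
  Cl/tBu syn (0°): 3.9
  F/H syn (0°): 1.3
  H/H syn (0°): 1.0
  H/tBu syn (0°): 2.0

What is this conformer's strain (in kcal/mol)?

7.4 kcal/mol

This conformer is eclipsed. F at 0° is eclipsed with H at 0° (1.3); H at 120° is eclipsed with Cl at 120° (1.4); tBu at 240° is eclipsed with CH3 at 240° (4.7). Total 7.4 kcal/mol.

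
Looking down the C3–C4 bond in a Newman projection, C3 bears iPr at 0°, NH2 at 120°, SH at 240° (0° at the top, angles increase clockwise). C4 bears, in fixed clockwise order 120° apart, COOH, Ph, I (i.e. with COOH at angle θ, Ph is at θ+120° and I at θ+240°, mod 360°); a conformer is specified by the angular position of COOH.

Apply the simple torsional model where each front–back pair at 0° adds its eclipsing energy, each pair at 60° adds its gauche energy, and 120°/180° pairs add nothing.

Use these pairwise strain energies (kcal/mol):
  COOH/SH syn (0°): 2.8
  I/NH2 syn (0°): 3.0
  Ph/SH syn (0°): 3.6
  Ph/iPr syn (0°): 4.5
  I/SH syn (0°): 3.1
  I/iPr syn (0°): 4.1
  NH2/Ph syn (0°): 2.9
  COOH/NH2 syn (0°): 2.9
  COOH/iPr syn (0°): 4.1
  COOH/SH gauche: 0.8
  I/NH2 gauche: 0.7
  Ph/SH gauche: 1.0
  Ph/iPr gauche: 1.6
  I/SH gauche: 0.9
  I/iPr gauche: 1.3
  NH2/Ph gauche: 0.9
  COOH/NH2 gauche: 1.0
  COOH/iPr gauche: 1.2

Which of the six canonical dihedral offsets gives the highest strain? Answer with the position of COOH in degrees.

COOH at 0° (eclipsed): iPr(0°)/COOH(0°) eclipsed 4.1; NH2(120°)/Ph(120°) eclipsed 2.9; SH(240°)/I(240°) eclipsed 3.1 → 10.1 kcal/mol.
COOH at 60° (staggered): iPr(0°)/COOH(60°) gauche 1.2; iPr(0°)/I(300°) gauche 1.3; NH2(120°)/COOH(60°) gauche 1.0; NH2(120°)/Ph(180°) gauche 0.9; SH(240°)/Ph(180°) gauche 1.0; SH(240°)/I(300°) gauche 0.9 → 6.3 kcal/mol.
COOH at 120° (eclipsed): iPr(0°)/I(0°) eclipsed 4.1; NH2(120°)/COOH(120°) eclipsed 2.9; SH(240°)/Ph(240°) eclipsed 3.6 → 10.6 kcal/mol.
COOH at 180° (staggered): iPr(0°)/Ph(300°) gauche 1.6; iPr(0°)/I(60°) gauche 1.3; NH2(120°)/COOH(180°) gauche 1.0; NH2(120°)/I(60°) gauche 0.7; SH(240°)/COOH(180°) gauche 0.8; SH(240°)/Ph(300°) gauche 1.0 → 6.4 kcal/mol.
COOH at 240° (eclipsed): iPr(0°)/Ph(0°) eclipsed 4.5; NH2(120°)/I(120°) eclipsed 3.0; SH(240°)/COOH(240°) eclipsed 2.8 → 10.3 kcal/mol.
COOH at 300° (staggered): iPr(0°)/COOH(300°) gauche 1.2; iPr(0°)/Ph(60°) gauche 1.6; NH2(120°)/Ph(60°) gauche 0.9; NH2(120°)/I(180°) gauche 0.7; SH(240°)/COOH(300°) gauche 0.8; SH(240°)/I(180°) gauche 0.9 → 6.1 kcal/mol.
The maximum (10.6 kcal/mol) occurs with COOH at 120°.

120°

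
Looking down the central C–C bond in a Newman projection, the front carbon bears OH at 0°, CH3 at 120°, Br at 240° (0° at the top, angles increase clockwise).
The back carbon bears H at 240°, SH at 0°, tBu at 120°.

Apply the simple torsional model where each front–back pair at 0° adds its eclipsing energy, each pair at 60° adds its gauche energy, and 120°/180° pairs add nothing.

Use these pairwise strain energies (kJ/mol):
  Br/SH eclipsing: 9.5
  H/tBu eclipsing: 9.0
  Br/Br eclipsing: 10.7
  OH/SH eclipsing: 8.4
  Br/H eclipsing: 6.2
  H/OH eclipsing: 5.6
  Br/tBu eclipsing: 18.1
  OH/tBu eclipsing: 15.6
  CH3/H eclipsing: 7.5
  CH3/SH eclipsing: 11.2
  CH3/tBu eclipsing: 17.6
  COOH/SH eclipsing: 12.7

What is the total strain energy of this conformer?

32.2 kJ/mol

This conformer is eclipsed. OH at 0° is eclipsed with SH at 0° (8.4); CH3 at 120° is eclipsed with tBu at 120° (17.6); Br at 240° is eclipsed with H at 240° (6.2). Total 32.2 kJ/mol.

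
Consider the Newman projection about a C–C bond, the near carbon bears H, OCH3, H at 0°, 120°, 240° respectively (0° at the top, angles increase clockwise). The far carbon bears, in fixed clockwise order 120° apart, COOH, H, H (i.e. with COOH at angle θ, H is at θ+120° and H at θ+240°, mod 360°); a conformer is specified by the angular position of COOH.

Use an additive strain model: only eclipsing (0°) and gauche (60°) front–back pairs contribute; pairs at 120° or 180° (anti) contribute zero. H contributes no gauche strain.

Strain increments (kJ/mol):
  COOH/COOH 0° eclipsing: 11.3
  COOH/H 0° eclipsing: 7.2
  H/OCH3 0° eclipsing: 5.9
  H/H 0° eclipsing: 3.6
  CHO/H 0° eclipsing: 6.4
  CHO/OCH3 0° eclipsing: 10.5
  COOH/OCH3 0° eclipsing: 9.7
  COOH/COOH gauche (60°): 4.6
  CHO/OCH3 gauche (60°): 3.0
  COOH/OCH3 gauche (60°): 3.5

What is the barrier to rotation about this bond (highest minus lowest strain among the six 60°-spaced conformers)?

COOH at 0° is eclipsed. H at 0° is eclipsed with COOH at 0° (7.2); OCH3 at 120° is eclipsed with H at 120° (5.9); H at 240° is eclipsed with H at 240° (3.6). Total 16.7 kJ/mol.
COOH at 60° is staggered. OCH3 at 120° is gauche with COOH at 60° (3.5). Total 3.5 kJ/mol.
COOH at 120° is eclipsed. H at 0° is eclipsed with H at 0° (3.6); OCH3 at 120° is eclipsed with COOH at 120° (9.7); H at 240° is eclipsed with H at 240° (3.6). Total 16.9 kJ/mol.
COOH at 180° is staggered. OCH3 at 120° is gauche with COOH at 180° (3.5). Total 3.5 kJ/mol.
COOH at 240° is eclipsed. H at 0° is eclipsed with H at 0° (3.6); OCH3 at 120° is eclipsed with H at 120° (5.9); H at 240° is eclipsed with COOH at 240° (7.2). Total 16.7 kJ/mol.
COOH at 300° (staggered): no non-H gauche contacts → 0.0 kJ/mol.
Max at 120° (16.9 kJ/mol), min at 300° (0.0 kJ/mol); barrier = 16.9 kJ/mol.

16.9 kJ/mol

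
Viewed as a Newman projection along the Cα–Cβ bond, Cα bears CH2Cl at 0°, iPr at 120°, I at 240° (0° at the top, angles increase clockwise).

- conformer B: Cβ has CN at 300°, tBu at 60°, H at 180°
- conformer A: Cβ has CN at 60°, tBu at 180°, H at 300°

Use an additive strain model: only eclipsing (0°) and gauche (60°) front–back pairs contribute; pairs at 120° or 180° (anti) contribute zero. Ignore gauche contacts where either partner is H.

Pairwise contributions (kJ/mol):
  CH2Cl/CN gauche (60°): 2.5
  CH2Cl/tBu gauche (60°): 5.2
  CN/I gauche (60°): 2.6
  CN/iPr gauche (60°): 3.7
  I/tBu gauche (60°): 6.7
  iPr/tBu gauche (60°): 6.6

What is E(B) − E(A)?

-2.6 kJ/mol

B (staggered): CH2Cl–CN gauche, CH2Cl–tBu gauche, iPr–tBu gauche, I–CN gauche; 2.5 + 5.2 + 6.6 + 2.6 = 16.9 kJ/mol.
A (staggered): CH2Cl–CN gauche, iPr–CN gauche, iPr–tBu gauche, I–tBu gauche; 2.5 + 3.7 + 6.6 + 6.7 = 19.5 kJ/mol.
E(B) − E(A) = 16.9 − 19.5 = -2.6 kJ/mol.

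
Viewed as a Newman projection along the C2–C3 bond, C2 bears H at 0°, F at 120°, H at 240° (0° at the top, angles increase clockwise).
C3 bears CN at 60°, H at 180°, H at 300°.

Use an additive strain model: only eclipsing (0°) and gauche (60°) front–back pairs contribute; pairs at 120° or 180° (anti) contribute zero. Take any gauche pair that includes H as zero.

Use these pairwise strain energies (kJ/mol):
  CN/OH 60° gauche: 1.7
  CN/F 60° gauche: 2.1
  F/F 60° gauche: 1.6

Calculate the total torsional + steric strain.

This conformer (staggered): F–CN gauche; 2.1 = 2.1 kJ/mol.

2.1 kJ/mol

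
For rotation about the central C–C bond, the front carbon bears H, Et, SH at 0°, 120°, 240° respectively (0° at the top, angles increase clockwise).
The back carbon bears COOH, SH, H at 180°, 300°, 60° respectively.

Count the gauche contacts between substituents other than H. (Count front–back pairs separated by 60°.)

3

Non-H gauche pairs: Et(120°)/COOH(180°); SH(240°)/COOH(180°); SH(240°)/SH(300°) — 3 interactions.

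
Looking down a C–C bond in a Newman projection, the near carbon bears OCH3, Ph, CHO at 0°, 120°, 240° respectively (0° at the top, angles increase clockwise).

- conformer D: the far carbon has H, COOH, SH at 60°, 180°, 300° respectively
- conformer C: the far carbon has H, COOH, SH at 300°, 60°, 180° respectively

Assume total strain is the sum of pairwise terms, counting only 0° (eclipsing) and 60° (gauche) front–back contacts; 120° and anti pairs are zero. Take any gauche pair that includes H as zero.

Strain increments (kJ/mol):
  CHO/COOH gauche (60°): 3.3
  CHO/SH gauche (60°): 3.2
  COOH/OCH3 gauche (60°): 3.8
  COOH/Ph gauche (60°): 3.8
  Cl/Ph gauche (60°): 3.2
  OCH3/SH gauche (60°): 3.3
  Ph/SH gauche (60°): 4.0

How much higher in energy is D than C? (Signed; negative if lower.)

D is staggered. OCH3 at 0° is gauche with SH at 300° (3.3); Ph at 120° is gauche with COOH at 180° (3.8); CHO at 240° is gauche with COOH at 180° (3.3); CHO at 240° is gauche with SH at 300° (3.2). Total 13.6 kJ/mol.
C is staggered. OCH3 at 0° is gauche with COOH at 60° (3.8); Ph at 120° is gauche with COOH at 60° (3.8); Ph at 120° is gauche with SH at 180° (4.0); CHO at 240° is gauche with SH at 180° (3.2). Total 14.8 kJ/mol.
E(D) − E(C) = 13.6 − 14.8 = -1.2 kJ/mol.

-1.2 kJ/mol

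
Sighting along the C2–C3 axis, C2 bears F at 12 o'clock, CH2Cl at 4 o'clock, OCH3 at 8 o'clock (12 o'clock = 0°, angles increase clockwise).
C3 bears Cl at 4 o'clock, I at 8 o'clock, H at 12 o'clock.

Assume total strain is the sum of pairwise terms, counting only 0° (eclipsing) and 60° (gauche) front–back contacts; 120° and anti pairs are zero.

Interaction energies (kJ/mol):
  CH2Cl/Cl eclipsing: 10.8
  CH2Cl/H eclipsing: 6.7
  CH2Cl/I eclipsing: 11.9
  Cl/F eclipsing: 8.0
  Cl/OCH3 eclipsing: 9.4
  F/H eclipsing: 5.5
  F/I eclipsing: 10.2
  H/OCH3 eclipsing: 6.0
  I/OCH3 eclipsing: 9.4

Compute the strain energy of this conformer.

This conformer (eclipsed): F(0°)/H(0°) eclipsed 5.5; CH2Cl(120°)/Cl(120°) eclipsed 10.8; OCH3(240°)/I(240°) eclipsed 9.4 → 25.7 kJ/mol.

25.7 kJ/mol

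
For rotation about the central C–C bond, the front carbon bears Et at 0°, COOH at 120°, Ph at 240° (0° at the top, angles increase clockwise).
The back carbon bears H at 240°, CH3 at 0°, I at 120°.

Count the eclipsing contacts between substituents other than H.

2

Non-H eclipsing pairs: Et(0°)/CH3(0°); COOH(120°)/I(120°) — 2 interactions.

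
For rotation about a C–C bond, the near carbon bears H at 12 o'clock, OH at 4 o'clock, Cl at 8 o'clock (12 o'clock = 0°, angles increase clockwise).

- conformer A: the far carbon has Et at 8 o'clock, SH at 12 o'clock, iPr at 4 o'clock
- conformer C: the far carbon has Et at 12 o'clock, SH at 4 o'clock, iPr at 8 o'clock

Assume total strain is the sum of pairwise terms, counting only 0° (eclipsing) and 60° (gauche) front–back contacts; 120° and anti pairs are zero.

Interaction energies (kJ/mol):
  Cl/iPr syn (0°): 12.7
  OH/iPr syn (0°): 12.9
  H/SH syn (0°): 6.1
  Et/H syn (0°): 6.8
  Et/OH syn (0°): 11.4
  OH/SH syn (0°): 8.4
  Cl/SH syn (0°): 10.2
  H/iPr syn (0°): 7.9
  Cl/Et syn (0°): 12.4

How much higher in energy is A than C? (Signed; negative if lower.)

A (eclipsed): H(0°)/SH(0°) eclipsed 6.1; OH(120°)/iPr(120°) eclipsed 12.9; Cl(240°)/Et(240°) eclipsed 12.4 → 31.4 kJ/mol.
C (eclipsed): H(0°)/Et(0°) eclipsed 6.8; OH(120°)/SH(120°) eclipsed 8.4; Cl(240°)/iPr(240°) eclipsed 12.7 → 27.9 kJ/mol.
E(A) − E(C) = 31.4 − 27.9 = +3.5 kJ/mol.

+3.5 kJ/mol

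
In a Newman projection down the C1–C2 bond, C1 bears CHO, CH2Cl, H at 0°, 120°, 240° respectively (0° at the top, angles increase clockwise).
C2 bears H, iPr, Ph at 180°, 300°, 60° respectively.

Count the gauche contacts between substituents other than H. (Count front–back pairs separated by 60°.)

Non-H gauche pairs: CHO(0°)/iPr(300°); CHO(0°)/Ph(60°); CH2Cl(120°)/Ph(60°) — 3 interactions.

3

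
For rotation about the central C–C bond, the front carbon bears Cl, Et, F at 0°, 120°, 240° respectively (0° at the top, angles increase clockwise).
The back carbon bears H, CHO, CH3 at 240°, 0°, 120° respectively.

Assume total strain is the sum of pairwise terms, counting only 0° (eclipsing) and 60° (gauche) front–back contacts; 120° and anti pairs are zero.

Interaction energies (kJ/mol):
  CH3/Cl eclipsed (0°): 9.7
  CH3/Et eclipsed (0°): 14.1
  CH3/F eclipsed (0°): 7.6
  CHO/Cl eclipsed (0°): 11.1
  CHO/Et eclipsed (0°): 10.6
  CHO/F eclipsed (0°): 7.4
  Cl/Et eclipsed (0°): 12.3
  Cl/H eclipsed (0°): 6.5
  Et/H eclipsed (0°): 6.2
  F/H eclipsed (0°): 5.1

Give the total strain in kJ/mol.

This conformer (eclipsed): Cl–CHO eclipsed, Et–CH3 eclipsed, F–H eclipsed; 11.1 + 14.1 + 5.1 = 30.3 kJ/mol.

30.3 kJ/mol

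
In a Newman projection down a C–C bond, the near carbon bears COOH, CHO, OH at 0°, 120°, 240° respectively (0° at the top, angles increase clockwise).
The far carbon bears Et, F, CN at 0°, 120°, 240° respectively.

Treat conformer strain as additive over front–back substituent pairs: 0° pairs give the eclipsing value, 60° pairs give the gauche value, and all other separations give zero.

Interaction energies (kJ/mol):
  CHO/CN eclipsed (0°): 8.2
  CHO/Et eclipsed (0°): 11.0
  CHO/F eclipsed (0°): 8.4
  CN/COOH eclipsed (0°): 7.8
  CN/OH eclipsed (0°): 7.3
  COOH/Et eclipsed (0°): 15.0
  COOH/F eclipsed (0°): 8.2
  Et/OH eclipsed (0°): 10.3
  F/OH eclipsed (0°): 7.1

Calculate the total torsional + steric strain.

This conformer is eclipsed. COOH at 0° is eclipsed with Et at 0° (15.0); CHO at 120° is eclipsed with F at 120° (8.4); OH at 240° is eclipsed with CN at 240° (7.3). Total 30.7 kJ/mol.

30.7 kJ/mol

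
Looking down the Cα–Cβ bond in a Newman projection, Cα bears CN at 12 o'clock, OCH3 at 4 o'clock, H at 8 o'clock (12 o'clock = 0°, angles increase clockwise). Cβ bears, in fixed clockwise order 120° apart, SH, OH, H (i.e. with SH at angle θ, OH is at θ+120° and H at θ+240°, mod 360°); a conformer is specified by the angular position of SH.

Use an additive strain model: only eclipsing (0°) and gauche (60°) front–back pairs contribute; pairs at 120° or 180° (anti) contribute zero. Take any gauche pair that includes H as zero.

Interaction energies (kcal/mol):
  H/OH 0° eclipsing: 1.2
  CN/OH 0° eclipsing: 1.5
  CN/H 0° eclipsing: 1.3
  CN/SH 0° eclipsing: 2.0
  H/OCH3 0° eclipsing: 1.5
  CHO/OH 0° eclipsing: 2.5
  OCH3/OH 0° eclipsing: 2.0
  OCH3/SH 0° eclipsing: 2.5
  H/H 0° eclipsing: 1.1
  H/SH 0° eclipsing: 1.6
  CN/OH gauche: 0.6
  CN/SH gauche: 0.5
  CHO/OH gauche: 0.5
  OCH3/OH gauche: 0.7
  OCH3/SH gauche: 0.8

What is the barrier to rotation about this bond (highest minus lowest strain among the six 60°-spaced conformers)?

SH at 0° is eclipsed. CN at 0° is eclipsed with SH at 0° (2.0); OCH3 at 120° is eclipsed with OH at 120° (2.0); H at 240° is eclipsed with H at 240° (1.1). Total 5.1 kcal/mol.
SH at 60° is staggered. CN at 0° is gauche with SH at 60° (0.5); OCH3 at 120° is gauche with SH at 60° (0.8); OCH3 at 120° is gauche with OH at 180° (0.7). Total 2.0 kcal/mol.
SH at 120° is eclipsed. CN at 0° is eclipsed with H at 0° (1.3); OCH3 at 120° is eclipsed with SH at 120° (2.5); H at 240° is eclipsed with OH at 240° (1.2). Total 5.0 kcal/mol.
SH at 180° is staggered. CN at 0° is gauche with OH at 300° (0.6); OCH3 at 120° is gauche with SH at 180° (0.8). Total 1.4 kcal/mol.
SH at 240° is eclipsed. CN at 0° is eclipsed with OH at 0° (1.5); OCH3 at 120° is eclipsed with H at 120° (1.5); H at 240° is eclipsed with SH at 240° (1.6). Total 4.6 kcal/mol.
SH at 300° is staggered. CN at 0° is gauche with SH at 300° (0.5); CN at 0° is gauche with OH at 60° (0.6); OCH3 at 120° is gauche with OH at 60° (0.7). Total 1.8 kcal/mol.
Max at 0° (5.1 kcal/mol), min at 180° (1.4 kcal/mol); barrier = 3.7 kcal/mol.

3.7 kcal/mol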